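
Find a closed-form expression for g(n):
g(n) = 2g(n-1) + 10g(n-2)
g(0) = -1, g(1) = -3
Characteristic equation: x² - 2x - 10 = 0.
Discriminant Δ = (2)² + 4·(10) = 44.
Roots r₁,₂ = (2 ± √44)/2, so r₁ = 1 + \sqrt{11}, r₂ = 1 - \sqrt{11}.
General solution: g(n) = A·r₁^n + B·r₂^n.
From the initial conditions, A + B = -1 and r₁A + r₂B = -3.
Since r₁ - r₂ = √44: A = (-3 - (-1)r₂)/√44 = - \frac{1}{2} - \frac{\sqrt{11}}{11}, and B = -1 - A = - \frac{1}{2} + \frac{\sqrt{11}}{11}.
So g(n) = \left(- \frac{1}{2} - \frac{\sqrt{11}}{11}\right)\left(1 + \sqrt{11}\right)^n + \left(- \frac{1}{2} + \frac{\sqrt{11}}{11}\right)\left(1 - \sqrt{11}\right)^n.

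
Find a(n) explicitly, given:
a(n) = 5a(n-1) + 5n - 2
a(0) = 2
First-order linear with linear forcing.
Homogeneous solution: a_h(n) = A·(5)^n.
Try particular a_p(n) = pn + q. Substituting:
  pn + q = 5(p(n-1) + q) + 5n - 2.
Matching the n-coefficient: p = 5p + 5 ⇒ p = - \frac{5}{4}.
Matching constants: q = -5p + 5q - 2 ⇒ q = - \frac{17}{16}.
General: a(n) = A·(5)^n - \frac{5 n}{4} - \frac{17}{16}.
Apply a(0) = 2: A - \frac{17}{16} = 2 ⇒ A = \frac{49}{16}.
So a(n) = \frac{49 \cdot 5^{n}}{16} - \frac{5 n}{4} - \frac{17}{16}.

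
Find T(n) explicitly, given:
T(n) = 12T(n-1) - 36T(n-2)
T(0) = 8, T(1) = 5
Characteristic equation: x² - 12x + 36 = 0, which is (x - (6))².
Repeated root r = 6.
General solution: T(n) = (A + Bn)·(6)^n.
From T(0) = 8: A = 8.
From T(1) = 5: (A + B)·(6) = 5 ⇒ B = - \frac{43}{6}.
So T(n) = \left(8 - \frac{43 n}{6}\right) \cdot (6)^n.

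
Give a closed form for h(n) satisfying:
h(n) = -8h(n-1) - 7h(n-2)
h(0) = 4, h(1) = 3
Characteristic equation: x² + 8x + 7 = 0, which factors as (x - (-1))(x - (-7)) = 0.
Roots r₁ = -1, r₂ = -7 (distinct).
General solution: h(n) = A·(-1)^n + B·(-7)^n.
From h(0) = 4: A + B = 4.
From h(1) = 3: -A - 7B = 3.
Solving: A = \frac{31}{6}, B = - \frac{7}{6}.
So h(n) = \frac{31 \left(-1\right)^{n}}{6} - \frac{7 \left(-7\right)^{n}}{6}.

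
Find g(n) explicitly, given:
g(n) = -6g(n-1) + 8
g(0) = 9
First-order linear non-homogeneous.
Homogeneous solution: g_h(n) = A·(-6)^n.
Try constant particular solution g_p = K: K = -6K + 8 ⇒ K = \frac{8}{7}.
General: g(n) = A·(-6)^n + \frac{8}{7}.
Apply g(0) = 9: A + \frac{8}{7} = 9 ⇒ A = \frac{55}{7}.
So g(n) = \frac{55 \left(-6\right)^{n}}{7} + \frac{8}{7}.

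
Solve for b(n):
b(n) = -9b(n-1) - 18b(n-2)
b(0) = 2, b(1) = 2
Characteristic equation: x² + 9x + 18 = 0, which factors as (x - (-3))(x - (-6)) = 0.
Roots r₁ = -3, r₂ = -6 (distinct).
General solution: b(n) = A·(-3)^n + B·(-6)^n.
From b(0) = 2: A + B = 2.
From b(1) = 2: -3A - 6B = 2.
Solving: A = \frac{14}{3}, B = - \frac{8}{3}.
So b(n) = \frac{14 \left(-3\right)^{n}}{3} - \frac{8 \left(-6\right)^{n}}{3}.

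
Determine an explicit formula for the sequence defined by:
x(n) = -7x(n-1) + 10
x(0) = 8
First-order linear non-homogeneous.
Homogeneous solution: x_h(n) = A·(-7)^n.
Try constant particular solution x_p = K: K = -7K + 10 ⇒ K = \frac{5}{4}.
General: x(n) = A·(-7)^n + \frac{5}{4}.
Apply x(0) = 8: A + \frac{5}{4} = 8 ⇒ A = \frac{27}{4}.
So x(n) = \frac{27 \left(-7\right)^{n}}{4} + \frac{5}{4}.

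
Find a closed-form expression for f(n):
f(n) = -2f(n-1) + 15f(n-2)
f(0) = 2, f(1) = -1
Characteristic equation: x² + 2x - 15 = 0, which factors as (x - (3))(x - (-5)) = 0.
Roots r₁ = 3, r₂ = -5 (distinct).
General solution: f(n) = A·(3)^n + B·(-5)^n.
From f(0) = 2: A + B = 2.
From f(1) = -1: 3A - 5B = -1.
Solving: A = \frac{9}{8}, B = \frac{7}{8}.
So f(n) = \frac{7 \left(-5\right)^{n}}{8} + \frac{9 \cdot 3^{n}}{8}.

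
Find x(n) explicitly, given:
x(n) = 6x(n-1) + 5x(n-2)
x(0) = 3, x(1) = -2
Characteristic equation: x² - 6x - 5 = 0.
Discriminant Δ = (6)² + 4·(5) = 56.
Roots r₁,₂ = (6 ± √56)/2, so r₁ = 3 + \sqrt{14}, r₂ = 3 - \sqrt{14}.
General solution: x(n) = A·r₁^n + B·r₂^n.
From the initial conditions, A + B = 3 and r₁A + r₂B = -2.
Since r₁ - r₂ = √56: A = (-2 - (3)r₂)/√56 = \frac{3}{2} - \frac{11 \sqrt{14}}{28}, and B = 3 - A = \frac{11 \sqrt{14}}{28} + \frac{3}{2}.
So x(n) = \left(\frac{3}{2} - \frac{11 \sqrt{14}}{28}\right)\left(3 + \sqrt{14}\right)^n + \left(\frac{11 \sqrt{14}}{28} + \frac{3}{2}\right)\left(3 - \sqrt{14}\right)^n.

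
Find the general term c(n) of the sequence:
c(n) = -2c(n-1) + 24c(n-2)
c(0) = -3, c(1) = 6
Characteristic equation: x² + 2x - 24 = 0, which factors as (x - (-6))(x - (4)) = 0.
Roots r₁ = -6, r₂ = 4 (distinct).
General solution: c(n) = A·(-6)^n + B·(4)^n.
From c(0) = -3: A + B = -3.
From c(1) = 6: -6A + 4B = 6.
Solving: A = - \frac{9}{5}, B = - \frac{6}{5}.
So c(n) = - \frac{9 \left(-6\right)^{n}}{5} - \frac{6 \cdot 4^{n}}{5}.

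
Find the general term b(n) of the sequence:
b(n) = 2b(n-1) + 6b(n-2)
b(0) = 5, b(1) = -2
Characteristic equation: x² - 2x - 6 = 0.
Discriminant Δ = (2)² + 4·(6) = 28.
Roots r₁,₂ = (2 ± √28)/2, so r₁ = 1 + \sqrt{7}, r₂ = 1 - \sqrt{7}.
General solution: b(n) = A·r₁^n + B·r₂^n.
From the initial conditions, A + B = 5 and r₁A + r₂B = -2.
Since r₁ - r₂ = √28: A = (-2 - (5)r₂)/√28 = \frac{5}{2} - \frac{\sqrt{7}}{2}, and B = 5 - A = \frac{\sqrt{7}}{2} + \frac{5}{2}.
So b(n) = \left(\frac{5}{2} - \frac{\sqrt{7}}{2}\right)\left(1 + \sqrt{7}\right)^n + \left(\frac{\sqrt{7}}{2} + \frac{5}{2}\right)\left(1 - \sqrt{7}\right)^n.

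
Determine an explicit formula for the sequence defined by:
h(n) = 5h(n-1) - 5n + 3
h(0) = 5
First-order linear with linear forcing.
Homogeneous solution: h_h(n) = A·(5)^n.
Try particular h_p(n) = pn + q. Substituting:
  pn + q = 5(p(n-1) + q) - 5n + 3.
Matching the n-coefficient: p = 5p - 5 ⇒ p = \frac{5}{4}.
Matching constants: q = -5p + 5q + 3 ⇒ q = \frac{13}{16}.
General: h(n) = A·(5)^n + \frac{5 n}{4} + \frac{13}{16}.
Apply h(0) = 5: A + \frac{13}{16} = 5 ⇒ A = \frac{67}{16}.
So h(n) = \frac{67 \cdot 5^{n}}{16} + \frac{5 n}{4} + \frac{13}{16}.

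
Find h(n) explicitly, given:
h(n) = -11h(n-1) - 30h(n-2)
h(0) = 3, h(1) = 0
Characteristic equation: x² + 11x + 30 = 0, which factors as (x - (-6))(x - (-5)) = 0.
Roots r₁ = -6, r₂ = -5 (distinct).
General solution: h(n) = A·(-6)^n + B·(-5)^n.
From h(0) = 3: A + B = 3.
From h(1) = 0: -6A - 5B = 0.
Solving: A = -15, B = 18.
So h(n) = 18 \left(-5\right)^{n} - 15 \left(-6\right)^{n}.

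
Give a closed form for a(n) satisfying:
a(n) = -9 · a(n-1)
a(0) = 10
Pure geometric recurrence with ratio -9.
By induction a(n) = a(0) · (-9)^n = 10 \left(-9\right)^{n}.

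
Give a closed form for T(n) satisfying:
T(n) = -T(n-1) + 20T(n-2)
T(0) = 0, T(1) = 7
Characteristic equation: x² + x - 20 = 0, which factors as (x - (4))(x - (-5)) = 0.
Roots r₁ = 4, r₂ = -5 (distinct).
General solution: T(n) = A·(4)^n + B·(-5)^n.
From T(0) = 0: A + B = 0.
From T(1) = 7: 4A - 5B = 7.
Solving: A = \frac{7}{9}, B = - \frac{7}{9}.
So T(n) = - \frac{7 \left(-5\right)^{n}}{9} + \frac{7 \cdot 4^{n}}{9}.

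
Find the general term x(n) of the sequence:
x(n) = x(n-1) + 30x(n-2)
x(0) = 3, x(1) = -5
Characteristic equation: x² - x - 30 = 0, which factors as (x - (-5))(x - (6)) = 0.
Roots r₁ = -5, r₂ = 6 (distinct).
General solution: x(n) = A·(-5)^n + B·(6)^n.
From x(0) = 3: A + B = 3.
From x(1) = -5: -5A + 6B = -5.
Solving: A = \frac{23}{11}, B = \frac{10}{11}.
So x(n) = \frac{23 \left(-5\right)^{n}}{11} + \frac{10 \cdot 6^{n}}{11}.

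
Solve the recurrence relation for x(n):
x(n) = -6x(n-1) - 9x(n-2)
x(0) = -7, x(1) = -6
Characteristic equation: x² + 6x + 9 = 0, which is (x - (-3))².
Repeated root r = -3.
General solution: x(n) = (A + Bn)·(-3)^n.
From x(0) = -7: A = -7.
From x(1) = -6: (A + B)·(-3) = -6 ⇒ B = 9.
So x(n) = \left(9 n - 7\right) \cdot (-3)^n.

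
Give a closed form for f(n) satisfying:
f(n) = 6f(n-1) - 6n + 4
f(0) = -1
First-order linear with linear forcing.
Homogeneous solution: f_h(n) = A·(6)^n.
Try particular f_p(n) = pn + q. Substituting:
  pn + q = 6(p(n-1) + q) - 6n + 4.
Matching the n-coefficient: p = 6p - 6 ⇒ p = \frac{6}{5}.
Matching constants: q = -6p + 6q + 4 ⇒ q = \frac{16}{25}.
General: f(n) = A·(6)^n + \frac{6 n}{5} + \frac{16}{25}.
Apply f(0) = -1: A + \frac{16}{25} = -1 ⇒ A = - \frac{41}{25}.
So f(n) = - \frac{41 \cdot 6^{n}}{25} + \frac{6 n}{5} + \frac{16}{25}.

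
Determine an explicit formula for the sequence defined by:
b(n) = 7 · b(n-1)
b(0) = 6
Pure geometric recurrence with ratio 7.
By induction b(n) = b(0) · (7)^n = 6 \cdot 7^{n}.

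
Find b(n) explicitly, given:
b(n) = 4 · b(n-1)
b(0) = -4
Pure geometric recurrence with ratio 4.
By induction b(n) = b(0) · (4)^n = - 4 \cdot 4^{n}.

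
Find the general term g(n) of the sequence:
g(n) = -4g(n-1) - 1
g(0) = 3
First-order linear non-homogeneous.
Homogeneous solution: g_h(n) = A·(-4)^n.
Try constant particular solution g_p = K: K = -4K - 1 ⇒ K = - \frac{1}{5}.
General: g(n) = A·(-4)^n - \frac{1}{5}.
Apply g(0) = 3: A - \frac{1}{5} = 3 ⇒ A = \frac{16}{5}.
So g(n) = \frac{16 \left(-4\right)^{n}}{5} - \frac{1}{5}.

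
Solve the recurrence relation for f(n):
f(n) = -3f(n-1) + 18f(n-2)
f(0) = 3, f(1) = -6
Characteristic equation: x² + 3x - 18 = 0, which factors as (x - (-6))(x - (3)) = 0.
Roots r₁ = -6, r₂ = 3 (distinct).
General solution: f(n) = A·(-6)^n + B·(3)^n.
From f(0) = 3: A + B = 3.
From f(1) = -6: -6A + 3B = -6.
Solving: A = \frac{5}{3}, B = \frac{4}{3}.
So f(n) = \frac{5 \left(-6\right)^{n}}{3} + \frac{4 \cdot 3^{n}}{3}.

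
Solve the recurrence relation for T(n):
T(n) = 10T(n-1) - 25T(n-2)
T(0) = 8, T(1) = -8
Characteristic equation: x² - 10x + 25 = 0, which is (x - (5))².
Repeated root r = 5.
General solution: T(n) = (A + Bn)·(5)^n.
From T(0) = 8: A = 8.
From T(1) = -8: (A + B)·(5) = -8 ⇒ B = - \frac{48}{5}.
So T(n) = \left(8 - \frac{48 n}{5}\right) \cdot (5)^n.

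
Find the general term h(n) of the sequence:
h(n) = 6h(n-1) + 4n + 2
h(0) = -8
First-order linear with linear forcing.
Homogeneous solution: h_h(n) = A·(6)^n.
Try particular h_p(n) = pn + q. Substituting:
  pn + q = 6(p(n-1) + q) + 4n + 2.
Matching the n-coefficient: p = 6p + 4 ⇒ p = - \frac{4}{5}.
Matching constants: q = -6p + 6q + 2 ⇒ q = - \frac{34}{25}.
General: h(n) = A·(6)^n - \frac{4 n}{5} - \frac{34}{25}.
Apply h(0) = -8: A - \frac{34}{25} = -8 ⇒ A = - \frac{166}{25}.
So h(n) = - \frac{166 \cdot 6^{n}}{25} - \frac{4 n}{5} - \frac{34}{25}.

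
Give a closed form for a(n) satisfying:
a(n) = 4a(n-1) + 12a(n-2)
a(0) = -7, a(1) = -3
Characteristic equation: x² - 4x - 12 = 0, which factors as (x - (-2))(x - (6)) = 0.
Roots r₁ = -2, r₂ = 6 (distinct).
General solution: a(n) = A·(-2)^n + B·(6)^n.
From a(0) = -7: A + B = -7.
From a(1) = -3: -2A + 6B = -3.
Solving: A = - \frac{39}{8}, B = - \frac{17}{8}.
So a(n) = - \frac{39 \left(-2\right)^{n}}{8} - \frac{17 \cdot 6^{n}}{8}.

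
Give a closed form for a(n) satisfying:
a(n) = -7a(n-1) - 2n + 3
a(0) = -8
First-order linear with linear forcing.
Homogeneous solution: a_h(n) = A·(-7)^n.
Try particular a_p(n) = pn + q. Substituting:
  pn + q = -7(p(n-1) + q) - 2n + 3.
Matching the n-coefficient: p = -7p - 2 ⇒ p = - \frac{1}{4}.
Matching constants: q = 7p - 7q + 3 ⇒ q = \frac{5}{32}.
General: a(n) = A·(-7)^n - \frac{n}{4} + \frac{5}{32}.
Apply a(0) = -8: A + \frac{5}{32} = -8 ⇒ A = - \frac{261}{32}.
So a(n) = - \frac{261 \left(-7\right)^{n}}{32} - \frac{n}{4} + \frac{5}{32}.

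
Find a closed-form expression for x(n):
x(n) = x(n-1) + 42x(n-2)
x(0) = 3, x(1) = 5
Characteristic equation: x² - x - 42 = 0, which factors as (x - (7))(x - (-6)) = 0.
Roots r₁ = 7, r₂ = -6 (distinct).
General solution: x(n) = A·(7)^n + B·(-6)^n.
From x(0) = 3: A + B = 3.
From x(1) = 5: 7A - 6B = 5.
Solving: A = \frac{23}{13}, B = \frac{16}{13}.
So x(n) = \frac{16 \left(-6\right)^{n}}{13} + \frac{23 \cdot 7^{n}}{13}.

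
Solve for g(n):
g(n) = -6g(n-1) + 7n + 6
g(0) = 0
First-order linear with linear forcing.
Homogeneous solution: g_h(n) = A·(-6)^n.
Try particular g_p(n) = pn + q. Substituting:
  pn + q = -6(p(n-1) + q) + 7n + 6.
Matching the n-coefficient: p = -6p + 7 ⇒ p = 1.
Matching constants: q = 6p - 6q + 6 ⇒ q = \frac{12}{7}.
General: g(n) = A·(-6)^n + n + \frac{12}{7}.
Apply g(0) = 0: A + \frac{12}{7} = 0 ⇒ A = - \frac{12}{7}.
So g(n) = - \frac{12 \left(-6\right)^{n}}{7} + n + \frac{12}{7}.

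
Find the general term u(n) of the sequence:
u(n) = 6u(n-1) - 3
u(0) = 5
First-order linear non-homogeneous.
Homogeneous solution: u_h(n) = A·(6)^n.
Try constant particular solution u_p = K: K = 6K - 3 ⇒ K = \frac{3}{5}.
General: u(n) = A·(6)^n + \frac{3}{5}.
Apply u(0) = 5: A + \frac{3}{5} = 5 ⇒ A = \frac{22}{5}.
So u(n) = \frac{22 \cdot 6^{n}}{5} + \frac{3}{5}.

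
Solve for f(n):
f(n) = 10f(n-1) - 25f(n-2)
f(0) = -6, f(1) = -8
Characteristic equation: x² - 10x + 25 = 0, which is (x - (5))².
Repeated root r = 5.
General solution: f(n) = (A + Bn)·(5)^n.
From f(0) = -6: A = -6.
From f(1) = -8: (A + B)·(5) = -8 ⇒ B = \frac{22}{5}.
So f(n) = \left(\frac{22 n}{5} - 6\right) \cdot (5)^n.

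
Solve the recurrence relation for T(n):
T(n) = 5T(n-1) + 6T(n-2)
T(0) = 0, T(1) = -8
Characteristic equation: x² - 5x - 6 = 0, which factors as (x - (6))(x - (-1)) = 0.
Roots r₁ = 6, r₂ = -1 (distinct).
General solution: T(n) = A·(6)^n + B·(-1)^n.
From T(0) = 0: A + B = 0.
From T(1) = -8: 6A - B = -8.
Solving: A = - \frac{8}{7}, B = \frac{8}{7}.
So T(n) = \frac{8 \left(-1\right)^{n}}{7} - \frac{8 \cdot 6^{n}}{7}.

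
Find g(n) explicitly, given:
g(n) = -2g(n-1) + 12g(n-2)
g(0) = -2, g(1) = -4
Characteristic equation: x² + 2x - 12 = 0.
Discriminant Δ = (-2)² + 4·(12) = 52.
Roots r₁,₂ = (-2 ± √52)/2, so r₁ = -1 + \sqrt{13}, r₂ = - \sqrt{13} - 1.
General solution: g(n) = A·r₁^n + B·r₂^n.
From the initial conditions, A + B = -2 and r₁A + r₂B = -4.
Since r₁ - r₂ = √52: A = (-4 - (-2)r₂)/√52 = -1 - \frac{3 \sqrt{13}}{13}, and B = -2 - A = -1 + \frac{3 \sqrt{13}}{13}.
So g(n) = \left(-1 - \frac{3 \sqrt{13}}{13}\right)\left(-1 + \sqrt{13}\right)^n + \left(-1 + \frac{3 \sqrt{13}}{13}\right)\left(- \sqrt{13} - 1\right)^n.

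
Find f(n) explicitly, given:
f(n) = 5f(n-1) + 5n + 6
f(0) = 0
First-order linear with linear forcing.
Homogeneous solution: f_h(n) = A·(5)^n.
Try particular f_p(n) = pn + q. Substituting:
  pn + q = 5(p(n-1) + q) + 5n + 6.
Matching the n-coefficient: p = 5p + 5 ⇒ p = - \frac{5}{4}.
Matching constants: q = -5p + 5q + 6 ⇒ q = - \frac{49}{16}.
General: f(n) = A·(5)^n - \frac{5 n}{4} - \frac{49}{16}.
Apply f(0) = 0: A - \frac{49}{16} = 0 ⇒ A = \frac{49}{16}.
So f(n) = \frac{49 \cdot 5^{n}}{16} - \frac{5 n}{4} - \frac{49}{16}.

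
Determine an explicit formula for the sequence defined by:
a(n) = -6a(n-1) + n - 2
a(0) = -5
First-order linear with linear forcing.
Homogeneous solution: a_h(n) = A·(-6)^n.
Try particular a_p(n) = pn + q. Substituting:
  pn + q = -6(p(n-1) + q) + n - 2.
Matching the n-coefficient: p = -6p + 1 ⇒ p = \frac{1}{7}.
Matching constants: q = 6p - 6q - 2 ⇒ q = - \frac{8}{49}.
General: a(n) = A·(-6)^n + \frac{n}{7} - \frac{8}{49}.
Apply a(0) = -5: A - \frac{8}{49} = -5 ⇒ A = - \frac{237}{49}.
So a(n) = - \frac{237 \left(-6\right)^{n}}{49} + \frac{n}{7} - \frac{8}{49}.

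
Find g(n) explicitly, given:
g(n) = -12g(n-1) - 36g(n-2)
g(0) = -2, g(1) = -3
Characteristic equation: x² + 12x + 36 = 0, which is (x - (-6))².
Repeated root r = -6.
General solution: g(n) = (A + Bn)·(-6)^n.
From g(0) = -2: A = -2.
From g(1) = -3: (A + B)·(-6) = -3 ⇒ B = \frac{5}{2}.
So g(n) = \left(\frac{5 n}{2} - 2\right) \cdot (-6)^n.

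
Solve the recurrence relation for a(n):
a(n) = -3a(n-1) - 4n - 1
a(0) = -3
First-order linear with linear forcing.
Homogeneous solution: a_h(n) = A·(-3)^n.
Try particular a_p(n) = pn + q. Substituting:
  pn + q = -3(p(n-1) + q) - 4n - 1.
Matching the n-coefficient: p = -3p - 4 ⇒ p = -1.
Matching constants: q = 3p - 3q - 1 ⇒ q = -1.
General: a(n) = A·(-3)^n - n - 1.
Apply a(0) = -3: A - 1 = -3 ⇒ A = -2.
So a(n) = - 2 \left(-3\right)^{n} - n - 1.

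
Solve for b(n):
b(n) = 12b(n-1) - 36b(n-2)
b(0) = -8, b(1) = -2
Characteristic equation: x² - 12x + 36 = 0, which is (x - (6))².
Repeated root r = 6.
General solution: b(n) = (A + Bn)·(6)^n.
From b(0) = -8: A = -8.
From b(1) = -2: (A + B)·(6) = -2 ⇒ B = \frac{23}{3}.
So b(n) = \left(\frac{23 n}{3} - 8\right) \cdot (6)^n.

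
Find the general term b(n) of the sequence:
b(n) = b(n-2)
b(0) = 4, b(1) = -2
Characteristic equation: x² - 1 = 0, which factors as (x - (-1))(x - (1)) = 0.
Roots r₁ = -1, r₂ = 1 (distinct).
General solution: b(n) = A·(-1)^n + B·(1)^n.
From b(0) = 4: A + B = 4.
From b(1) = -2: -A + B = -2.
Solving: A = 3, B = 1.
So b(n) = 3 \left(-1\right)^{n} + 1.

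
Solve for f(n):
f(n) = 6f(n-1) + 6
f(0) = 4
First-order linear non-homogeneous.
Homogeneous solution: f_h(n) = A·(6)^n.
Try constant particular solution f_p = K: K = 6K + 6 ⇒ K = - \frac{6}{5}.
General: f(n) = A·(6)^n - \frac{6}{5}.
Apply f(0) = 4: A - \frac{6}{5} = 4 ⇒ A = \frac{26}{5}.
So f(n) = \frac{26 \cdot 6^{n}}{5} - \frac{6}{5}.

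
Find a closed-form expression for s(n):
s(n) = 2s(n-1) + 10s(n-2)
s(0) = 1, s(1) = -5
Characteristic equation: x² - 2x - 10 = 0.
Discriminant Δ = (2)² + 4·(10) = 44.
Roots r₁,₂ = (2 ± √44)/2, so r₁ = 1 + \sqrt{11}, r₂ = 1 - \sqrt{11}.
General solution: s(n) = A·r₁^n + B·r₂^n.
From the initial conditions, A + B = 1 and r₁A + r₂B = -5.
Since r₁ - r₂ = √44: A = (-5 - (1)r₂)/√44 = \frac{1}{2} - \frac{3 \sqrt{11}}{11}, and B = 1 - A = \frac{1}{2} + \frac{3 \sqrt{11}}{11}.
So s(n) = \left(\frac{1}{2} - \frac{3 \sqrt{11}}{11}\right)\left(1 + \sqrt{11}\right)^n + \left(\frac{1}{2} + \frac{3 \sqrt{11}}{11}\right)\left(1 - \sqrt{11}\right)^n.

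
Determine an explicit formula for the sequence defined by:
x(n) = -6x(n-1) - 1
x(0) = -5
First-order linear non-homogeneous.
Homogeneous solution: x_h(n) = A·(-6)^n.
Try constant particular solution x_p = K: K = -6K - 1 ⇒ K = - \frac{1}{7}.
General: x(n) = A·(-6)^n - \frac{1}{7}.
Apply x(0) = -5: A - \frac{1}{7} = -5 ⇒ A = - \frac{34}{7}.
So x(n) = - \frac{34 \left(-6\right)^{n}}{7} - \frac{1}{7}.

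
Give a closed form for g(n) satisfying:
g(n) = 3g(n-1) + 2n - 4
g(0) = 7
First-order linear with linear forcing.
Homogeneous solution: g_h(n) = A·(3)^n.
Try particular g_p(n) = pn + q. Substituting:
  pn + q = 3(p(n-1) + q) + 2n - 4.
Matching the n-coefficient: p = 3p + 2 ⇒ p = -1.
Matching constants: q = -3p + 3q - 4 ⇒ q = \frac{1}{2}.
General: g(n) = A·(3)^n - n + \frac{1}{2}.
Apply g(0) = 7: A + \frac{1}{2} = 7 ⇒ A = \frac{13}{2}.
So g(n) = \frac{13 \cdot 3^{n}}{2} - n + \frac{1}{2}.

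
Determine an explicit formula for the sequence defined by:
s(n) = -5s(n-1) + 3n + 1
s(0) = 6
First-order linear with linear forcing.
Homogeneous solution: s_h(n) = A·(-5)^n.
Try particular s_p(n) = pn + q. Substituting:
  pn + q = -5(p(n-1) + q) + 3n + 1.
Matching the n-coefficient: p = -5p + 3 ⇒ p = \frac{1}{2}.
Matching constants: q = 5p - 5q + 1 ⇒ q = \frac{7}{12}.
General: s(n) = A·(-5)^n + \frac{n}{2} + \frac{7}{12}.
Apply s(0) = 6: A + \frac{7}{12} = 6 ⇒ A = \frac{65}{12}.
So s(n) = \frac{65 \left(-5\right)^{n}}{12} + \frac{n}{2} + \frac{7}{12}.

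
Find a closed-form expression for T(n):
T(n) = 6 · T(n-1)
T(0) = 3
Pure geometric recurrence with ratio 6.
By induction T(n) = T(0) · (6)^n = 3 \cdot 6^{n}.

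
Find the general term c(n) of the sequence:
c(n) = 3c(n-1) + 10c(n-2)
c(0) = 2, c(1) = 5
Characteristic equation: x² - 3x - 10 = 0, which factors as (x - (-2))(x - (5)) = 0.
Roots r₁ = -2, r₂ = 5 (distinct).
General solution: c(n) = A·(-2)^n + B·(5)^n.
From c(0) = 2: A + B = 2.
From c(1) = 5: -2A + 5B = 5.
Solving: A = \frac{5}{7}, B = \frac{9}{7}.
So c(n) = \frac{5 \left(-2\right)^{n}}{7} + \frac{9 \cdot 5^{n}}{7}.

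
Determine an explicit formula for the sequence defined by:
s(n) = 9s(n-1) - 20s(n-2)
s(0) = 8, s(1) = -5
Characteristic equation: x² - 9x + 20 = 0, which factors as (x - (5))(x - (4)) = 0.
Roots r₁ = 5, r₂ = 4 (distinct).
General solution: s(n) = A·(5)^n + B·(4)^n.
From s(0) = 8: A + B = 8.
From s(1) = -5: 5A + 4B = -5.
Solving: A = -37, B = 45.
So s(n) = 45 \cdot 4^{n} - 37 \cdot 5^{n}.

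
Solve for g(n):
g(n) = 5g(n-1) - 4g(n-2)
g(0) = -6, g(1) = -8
Characteristic equation: x² - 5x + 4 = 0, which factors as (x - (4))(x - (1)) = 0.
Roots r₁ = 4, r₂ = 1 (distinct).
General solution: g(n) = A·(4)^n + B·(1)^n.
From g(0) = -6: A + B = -6.
From g(1) = -8: 4A + B = -8.
Solving: A = - \frac{2}{3}, B = - \frac{16}{3}.
So g(n) = - \frac{2 \cdot 4^{n}}{3} - \frac{16}{3}.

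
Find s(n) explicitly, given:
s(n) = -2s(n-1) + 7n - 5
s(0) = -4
First-order linear with linear forcing.
Homogeneous solution: s_h(n) = A·(-2)^n.
Try particular s_p(n) = pn + q. Substituting:
  pn + q = -2(p(n-1) + q) + 7n - 5.
Matching the n-coefficient: p = -2p + 7 ⇒ p = \frac{7}{3}.
Matching constants: q = 2p - 2q - 5 ⇒ q = - \frac{1}{9}.
General: s(n) = A·(-2)^n + \frac{7 n}{3} - \frac{1}{9}.
Apply s(0) = -4: A - \frac{1}{9} = -4 ⇒ A = - \frac{35}{9}.
So s(n) = - \frac{35 \left(-2\right)^{n}}{9} + \frac{7 n}{3} - \frac{1}{9}.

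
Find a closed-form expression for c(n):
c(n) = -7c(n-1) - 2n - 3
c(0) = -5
First-order linear with linear forcing.
Homogeneous solution: c_h(n) = A·(-7)^n.
Try particular c_p(n) = pn + q. Substituting:
  pn + q = -7(p(n-1) + q) - 2n - 3.
Matching the n-coefficient: p = -7p - 2 ⇒ p = - \frac{1}{4}.
Matching constants: q = 7p - 7q - 3 ⇒ q = - \frac{19}{32}.
General: c(n) = A·(-7)^n - \frac{n}{4} - \frac{19}{32}.
Apply c(0) = -5: A - \frac{19}{32} = -5 ⇒ A = - \frac{141}{32}.
So c(n) = - \frac{141 \left(-7\right)^{n}}{32} - \frac{n}{4} - \frac{19}{32}.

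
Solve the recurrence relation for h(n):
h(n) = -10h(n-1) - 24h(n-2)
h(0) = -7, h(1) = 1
Characteristic equation: x² + 10x + 24 = 0, which factors as (x - (-4))(x - (-6)) = 0.
Roots r₁ = -4, r₂ = -6 (distinct).
General solution: h(n) = A·(-4)^n + B·(-6)^n.
From h(0) = -7: A + B = -7.
From h(1) = 1: -4A - 6B = 1.
Solving: A = - \frac{41}{2}, B = \frac{27}{2}.
So h(n) = - \frac{41 \left(-4\right)^{n}}{2} + \frac{27 \left(-6\right)^{n}}{2}.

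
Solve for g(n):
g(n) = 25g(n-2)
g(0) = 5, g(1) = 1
Characteristic equation: x² - 25 = 0, which factors as (x - (5))(x - (-5)) = 0.
Roots r₁ = 5, r₂ = -5 (distinct).
General solution: g(n) = A·(5)^n + B·(-5)^n.
From g(0) = 5: A + B = 5.
From g(1) = 1: 5A - 5B = 1.
Solving: A = \frac{13}{5}, B = \frac{12}{5}.
So g(n) = \frac{12 \left(-5\right)^{n}}{5} + \frac{13 \cdot 5^{n}}{5}.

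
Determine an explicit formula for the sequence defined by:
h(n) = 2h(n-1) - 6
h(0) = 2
First-order linear non-homogeneous.
Homogeneous solution: h_h(n) = A·(2)^n.
Try constant particular solution h_p = K: K = 2K - 6 ⇒ K = 6.
General: h(n) = A·(2)^n + 6.
Apply h(0) = 2: A + 6 = 2 ⇒ A = -4.
So h(n) = 6 - 4 \cdot 2^{n}.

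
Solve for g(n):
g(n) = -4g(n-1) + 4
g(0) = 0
First-order linear non-homogeneous.
Homogeneous solution: g_h(n) = A·(-4)^n.
Try constant particular solution g_p = K: K = -4K + 4 ⇒ K = \frac{4}{5}.
General: g(n) = A·(-4)^n + \frac{4}{5}.
Apply g(0) = 0: A + \frac{4}{5} = 0 ⇒ A = - \frac{4}{5}.
So g(n) = \frac{4}{5} - \frac{4 \left(-4\right)^{n}}{5}.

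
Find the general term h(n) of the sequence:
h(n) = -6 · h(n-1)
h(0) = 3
Pure geometric recurrence with ratio -6.
By induction h(n) = h(0) · (-6)^n = 3 \left(-6\right)^{n}.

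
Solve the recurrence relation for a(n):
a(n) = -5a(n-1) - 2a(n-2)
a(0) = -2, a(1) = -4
Characteristic equation: x² + 5x + 2 = 0.
Discriminant Δ = (-5)² + 4·(-2) = 17.
Roots r₁,₂ = (-5 ± √17)/2, so r₁ = - \frac{5}{2} + \frac{\sqrt{17}}{2}, r₂ = - \frac{5}{2} - \frac{\sqrt{17}}{2}.
General solution: a(n) = A·r₁^n + B·r₂^n.
From the initial conditions, A + B = -2 and r₁A + r₂B = -4.
Since r₁ - r₂ = √17: A = (-4 - (-2)r₂)/√17 = - \frac{9 \sqrt{17}}{17} - 1, and B = -2 - A = -1 + \frac{9 \sqrt{17}}{17}.
So a(n) = \left(- \frac{9 \sqrt{17}}{17} - 1\right)\left(- \frac{5}{2} + \frac{\sqrt{17}}{2}\right)^n + \left(-1 + \frac{9 \sqrt{17}}{17}\right)\left(- \frac{5}{2} - \frac{\sqrt{17}}{2}\right)^n.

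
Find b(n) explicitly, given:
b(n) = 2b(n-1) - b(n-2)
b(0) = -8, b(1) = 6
Characteristic equation: x² - 2x + 1 = 0, which is (x - (1))².
Repeated root r = 1.
General solution: b(n) = (A + Bn)·(1)^n.
From b(0) = -8: A = -8.
From b(1) = 6: (A + B)·(1) = 6 ⇒ B = 14.
So b(n) = \left(14 n - 8\right) \cdot (1)^n.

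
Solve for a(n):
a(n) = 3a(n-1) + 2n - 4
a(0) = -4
First-order linear with linear forcing.
Homogeneous solution: a_h(n) = A·(3)^n.
Try particular a_p(n) = pn + q. Substituting:
  pn + q = 3(p(n-1) + q) + 2n - 4.
Matching the n-coefficient: p = 3p + 2 ⇒ p = -1.
Matching constants: q = -3p + 3q - 4 ⇒ q = \frac{1}{2}.
General: a(n) = A·(3)^n - n + \frac{1}{2}.
Apply a(0) = -4: A + \frac{1}{2} = -4 ⇒ A = - \frac{9}{2}.
So a(n) = - \frac{9 \cdot 3^{n}}{2} - n + \frac{1}{2}.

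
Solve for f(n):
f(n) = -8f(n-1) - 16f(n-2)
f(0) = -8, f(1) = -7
Characteristic equation: x² + 8x + 16 = 0, which is (x - (-4))².
Repeated root r = -4.
General solution: f(n) = (A + Bn)·(-4)^n.
From f(0) = -8: A = -8.
From f(1) = -7: (A + B)·(-4) = -7 ⇒ B = \frac{39}{4}.
So f(n) = \left(\frac{39 n}{4} - 8\right) \cdot (-4)^n.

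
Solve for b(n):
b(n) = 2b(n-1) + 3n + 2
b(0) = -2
First-order linear with linear forcing.
Homogeneous solution: b_h(n) = A·(2)^n.
Try particular b_p(n) = pn + q. Substituting:
  pn + q = 2(p(n-1) + q) + 3n + 2.
Matching the n-coefficient: p = 2p + 3 ⇒ p = -3.
Matching constants: q = -2p + 2q + 2 ⇒ q = -8.
General: b(n) = A·(2)^n - 3 n - 8.
Apply b(0) = -2: A - 8 = -2 ⇒ A = 6.
So b(n) = 6 \cdot 2^{n} - 3 n - 8.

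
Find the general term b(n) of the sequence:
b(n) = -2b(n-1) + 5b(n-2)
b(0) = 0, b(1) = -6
Characteristic equation: x² + 2x - 5 = 0.
Discriminant Δ = (-2)² + 4·(5) = 24.
Roots r₁,₂ = (-2 ± √24)/2, so r₁ = -1 + \sqrt{6}, r₂ = - \sqrt{6} - 1.
General solution: b(n) = A·r₁^n + B·r₂^n.
From the initial conditions, A + B = 0 and r₁A + r₂B = -6.
Since r₁ - r₂ = √24: A = (-6 - (0)r₂)/√24 = - \frac{\sqrt{6}}{2}, and B = 0 - A = \frac{\sqrt{6}}{2}.
So b(n) = \left(- \frac{\sqrt{6}}{2}\right)\left(-1 + \sqrt{6}\right)^n + \left(\frac{\sqrt{6}}{2}\right)\left(- \sqrt{6} - 1\right)^n.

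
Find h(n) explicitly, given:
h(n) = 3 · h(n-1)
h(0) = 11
Pure geometric recurrence with ratio 3.
By induction h(n) = h(0) · (3)^n = 11 \cdot 3^{n}.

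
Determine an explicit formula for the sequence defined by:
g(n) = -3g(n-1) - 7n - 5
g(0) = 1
First-order linear with linear forcing.
Homogeneous solution: g_h(n) = A·(-3)^n.
Try particular g_p(n) = pn + q. Substituting:
  pn + q = -3(p(n-1) + q) - 7n - 5.
Matching the n-coefficient: p = -3p - 7 ⇒ p = - \frac{7}{4}.
Matching constants: q = 3p - 3q - 5 ⇒ q = - \frac{41}{16}.
General: g(n) = A·(-3)^n - \frac{7 n}{4} - \frac{41}{16}.
Apply g(0) = 1: A - \frac{41}{16} = 1 ⇒ A = \frac{57}{16}.
So g(n) = \frac{57 \left(-3\right)^{n}}{16} - \frac{7 n}{4} - \frac{41}{16}.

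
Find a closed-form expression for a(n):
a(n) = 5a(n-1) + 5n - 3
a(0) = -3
First-order linear with linear forcing.
Homogeneous solution: a_h(n) = A·(5)^n.
Try particular a_p(n) = pn + q. Substituting:
  pn + q = 5(p(n-1) + q) + 5n - 3.
Matching the n-coefficient: p = 5p + 5 ⇒ p = - \frac{5}{4}.
Matching constants: q = -5p + 5q - 3 ⇒ q = - \frac{13}{16}.
General: a(n) = A·(5)^n - \frac{5 n}{4} - \frac{13}{16}.
Apply a(0) = -3: A - \frac{13}{16} = -3 ⇒ A = - \frac{35}{16}.
So a(n) = - \frac{35 \cdot 5^{n}}{16} - \frac{5 n}{4} - \frac{13}{16}.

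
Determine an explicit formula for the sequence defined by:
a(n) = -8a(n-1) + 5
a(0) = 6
First-order linear non-homogeneous.
Homogeneous solution: a_h(n) = A·(-8)^n.
Try constant particular solution a_p = K: K = -8K + 5 ⇒ K = \frac{5}{9}.
General: a(n) = A·(-8)^n + \frac{5}{9}.
Apply a(0) = 6: A + \frac{5}{9} = 6 ⇒ A = \frac{49}{9}.
So a(n) = \frac{49 \left(-8\right)^{n}}{9} + \frac{5}{9}.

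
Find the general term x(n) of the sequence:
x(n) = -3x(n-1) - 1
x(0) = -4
First-order linear non-homogeneous.
Homogeneous solution: x_h(n) = A·(-3)^n.
Try constant particular solution x_p = K: K = -3K - 1 ⇒ K = - \frac{1}{4}.
General: x(n) = A·(-3)^n - \frac{1}{4}.
Apply x(0) = -4: A - \frac{1}{4} = -4 ⇒ A = - \frac{15}{4}.
So x(n) = - \frac{15 \left(-3\right)^{n}}{4} - \frac{1}{4}.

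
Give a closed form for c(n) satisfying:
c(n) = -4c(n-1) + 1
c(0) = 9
First-order linear non-homogeneous.
Homogeneous solution: c_h(n) = A·(-4)^n.
Try constant particular solution c_p = K: K = -4K + 1 ⇒ K = \frac{1}{5}.
General: c(n) = A·(-4)^n + \frac{1}{5}.
Apply c(0) = 9: A + \frac{1}{5} = 9 ⇒ A = \frac{44}{5}.
So c(n) = \frac{44 \left(-4\right)^{n}}{5} + \frac{1}{5}.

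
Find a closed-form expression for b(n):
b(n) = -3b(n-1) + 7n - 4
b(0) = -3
First-order linear with linear forcing.
Homogeneous solution: b_h(n) = A·(-3)^n.
Try particular b_p(n) = pn + q. Substituting:
  pn + q = -3(p(n-1) + q) + 7n - 4.
Matching the n-coefficient: p = -3p + 7 ⇒ p = \frac{7}{4}.
Matching constants: q = 3p - 3q - 4 ⇒ q = \frac{5}{16}.
General: b(n) = A·(-3)^n + \frac{7 n}{4} + \frac{5}{16}.
Apply b(0) = -3: A + \frac{5}{16} = -3 ⇒ A = - \frac{53}{16}.
So b(n) = - \frac{53 \left(-3\right)^{n}}{16} + \frac{7 n}{4} + \frac{5}{16}.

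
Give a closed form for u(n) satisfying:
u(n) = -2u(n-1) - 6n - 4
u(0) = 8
First-order linear with linear forcing.
Homogeneous solution: u_h(n) = A·(-2)^n.
Try particular u_p(n) = pn + q. Substituting:
  pn + q = -2(p(n-1) + q) - 6n - 4.
Matching the n-coefficient: p = -2p - 6 ⇒ p = -2.
Matching constants: q = 2p - 2q - 4 ⇒ q = - \frac{8}{3}.
General: u(n) = A·(-2)^n - 2 n - \frac{8}{3}.
Apply u(0) = 8: A - \frac{8}{3} = 8 ⇒ A = \frac{32}{3}.
So u(n) = \frac{32 \left(-2\right)^{n}}{3} - 2 n - \frac{8}{3}.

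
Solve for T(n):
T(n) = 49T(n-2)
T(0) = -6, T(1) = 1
Characteristic equation: x² - 49 = 0, which factors as (x - (7))(x - (-7)) = 0.
Roots r₁ = 7, r₂ = -7 (distinct).
General solution: T(n) = A·(7)^n + B·(-7)^n.
From T(0) = -6: A + B = -6.
From T(1) = 1: 7A - 7B = 1.
Solving: A = - \frac{41}{14}, B = - \frac{43}{14}.
So T(n) = - \frac{43 \left(-7\right)^{n}}{14} - \frac{41 \cdot 7^{n}}{14}.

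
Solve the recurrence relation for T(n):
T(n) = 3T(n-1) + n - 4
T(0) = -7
First-order linear with linear forcing.
Homogeneous solution: T_h(n) = A·(3)^n.
Try particular T_p(n) = pn + q. Substituting:
  pn + q = 3(p(n-1) + q) + n - 4.
Matching the n-coefficient: p = 3p + 1 ⇒ p = - \frac{1}{2}.
Matching constants: q = -3p + 3q - 4 ⇒ q = \frac{5}{4}.
General: T(n) = A·(3)^n - \frac{n}{2} + \frac{5}{4}.
Apply T(0) = -7: A + \frac{5}{4} = -7 ⇒ A = - \frac{33}{4}.
So T(n) = - \frac{33 \cdot 3^{n}}{4} - \frac{n}{2} + \frac{5}{4}.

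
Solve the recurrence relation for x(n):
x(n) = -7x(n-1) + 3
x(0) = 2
First-order linear non-homogeneous.
Homogeneous solution: x_h(n) = A·(-7)^n.
Try constant particular solution x_p = K: K = -7K + 3 ⇒ K = \frac{3}{8}.
General: x(n) = A·(-7)^n + \frac{3}{8}.
Apply x(0) = 2: A + \frac{3}{8} = 2 ⇒ A = \frac{13}{8}.
So x(n) = \frac{13 \left(-7\right)^{n}}{8} + \frac{3}{8}.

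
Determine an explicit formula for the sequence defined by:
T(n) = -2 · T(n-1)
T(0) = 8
Pure geometric recurrence with ratio -2.
By induction T(n) = T(0) · (-2)^n = 8 \left(-2\right)^{n}.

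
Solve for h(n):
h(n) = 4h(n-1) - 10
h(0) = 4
First-order linear non-homogeneous.
Homogeneous solution: h_h(n) = A·(4)^n.
Try constant particular solution h_p = K: K = 4K - 10 ⇒ K = \frac{10}{3}.
General: h(n) = A·(4)^n + \frac{10}{3}.
Apply h(0) = 4: A + \frac{10}{3} = 4 ⇒ A = \frac{2}{3}.
So h(n) = \frac{2 \cdot 4^{n}}{3} + \frac{10}{3}.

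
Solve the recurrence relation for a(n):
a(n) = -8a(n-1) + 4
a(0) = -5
First-order linear non-homogeneous.
Homogeneous solution: a_h(n) = A·(-8)^n.
Try constant particular solution a_p = K: K = -8K + 4 ⇒ K = \frac{4}{9}.
General: a(n) = A·(-8)^n + \frac{4}{9}.
Apply a(0) = -5: A + \frac{4}{9} = -5 ⇒ A = - \frac{49}{9}.
So a(n) = \frac{4}{9} - \frac{49 \left(-8\right)^{n}}{9}.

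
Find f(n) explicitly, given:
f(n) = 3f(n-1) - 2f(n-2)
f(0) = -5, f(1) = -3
Characteristic equation: x² - 3x + 2 = 0, which factors as (x - (2))(x - (1)) = 0.
Roots r₁ = 2, r₂ = 1 (distinct).
General solution: f(n) = A·(2)^n + B·(1)^n.
From f(0) = -5: A + B = -5.
From f(1) = -3: 2A + B = -3.
Solving: A = 2, B = -7.
So f(n) = 2 \cdot 2^{n} - 7.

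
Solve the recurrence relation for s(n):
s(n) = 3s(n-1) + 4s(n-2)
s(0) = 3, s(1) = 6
Characteristic equation: x² - 3x - 4 = 0, which factors as (x - (-1))(x - (4)) = 0.
Roots r₁ = -1, r₂ = 4 (distinct).
General solution: s(n) = A·(-1)^n + B·(4)^n.
From s(0) = 3: A + B = 3.
From s(1) = 6: -A + 4B = 6.
Solving: A = \frac{6}{5}, B = \frac{9}{5}.
So s(n) = \frac{6 \left(-1\right)^{n}}{5} + \frac{9 \cdot 4^{n}}{5}.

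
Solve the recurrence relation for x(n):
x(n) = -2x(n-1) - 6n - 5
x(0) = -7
First-order linear with linear forcing.
Homogeneous solution: x_h(n) = A·(-2)^n.
Try particular x_p(n) = pn + q. Substituting:
  pn + q = -2(p(n-1) + q) - 6n - 5.
Matching the n-coefficient: p = -2p - 6 ⇒ p = -2.
Matching constants: q = 2p - 2q - 5 ⇒ q = -3.
General: x(n) = A·(-2)^n - 2 n - 3.
Apply x(0) = -7: A - 3 = -7 ⇒ A = -4.
So x(n) = - 4 \left(-2\right)^{n} - 2 n - 3.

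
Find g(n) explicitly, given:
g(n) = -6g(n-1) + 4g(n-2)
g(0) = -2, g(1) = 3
Characteristic equation: x² + 6x - 4 = 0.
Discriminant Δ = (-6)² + 4·(4) = 52.
Roots r₁,₂ = (-6 ± √52)/2, so r₁ = -3 + \sqrt{13}, r₂ = - \sqrt{13} - 3.
General solution: g(n) = A·r₁^n + B·r₂^n.
From the initial conditions, A + B = -2 and r₁A + r₂B = 3.
Since r₁ - r₂ = √52: A = (3 - (-2)r₂)/√52 = -1 - \frac{3 \sqrt{13}}{26}, and B = -2 - A = -1 + \frac{3 \sqrt{13}}{26}.
So g(n) = \left(-1 - \frac{3 \sqrt{13}}{26}\right)\left(-3 + \sqrt{13}\right)^n + \left(-1 + \frac{3 \sqrt{13}}{26}\right)\left(- \sqrt{13} - 3\right)^n.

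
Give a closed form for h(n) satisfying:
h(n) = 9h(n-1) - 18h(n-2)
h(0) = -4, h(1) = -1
Characteristic equation: x² - 9x + 18 = 0, which factors as (x - (3))(x - (6)) = 0.
Roots r₁ = 3, r₂ = 6 (distinct).
General solution: h(n) = A·(3)^n + B·(6)^n.
From h(0) = -4: A + B = -4.
From h(1) = -1: 3A + 6B = -1.
Solving: A = - \frac{23}{3}, B = \frac{11}{3}.
So h(n) = - \frac{23 \cdot 3^{n}}{3} + \frac{11 \cdot 6^{n}}{3}.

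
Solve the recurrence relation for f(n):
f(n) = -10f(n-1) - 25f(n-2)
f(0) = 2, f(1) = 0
Characteristic equation: x² + 10x + 25 = 0, which is (x - (-5))².
Repeated root r = -5.
General solution: f(n) = (A + Bn)·(-5)^n.
From f(0) = 2: A = 2.
From f(1) = 0: (A + B)·(-5) = 0 ⇒ B = -2.
So f(n) = \left(2 - 2 n\right) \cdot (-5)^n.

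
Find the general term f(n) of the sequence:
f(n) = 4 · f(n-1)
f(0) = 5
Pure geometric recurrence with ratio 4.
By induction f(n) = f(0) · (4)^n = 5 \cdot 4^{n}.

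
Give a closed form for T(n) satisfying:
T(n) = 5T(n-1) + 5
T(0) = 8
First-order linear non-homogeneous.
Homogeneous solution: T_h(n) = A·(5)^n.
Try constant particular solution T_p = K: K = 5K + 5 ⇒ K = - \frac{5}{4}.
General: T(n) = A·(5)^n - \frac{5}{4}.
Apply T(0) = 8: A - \frac{5}{4} = 8 ⇒ A = \frac{37}{4}.
So T(n) = \frac{37 \cdot 5^{n}}{4} - \frac{5}{4}.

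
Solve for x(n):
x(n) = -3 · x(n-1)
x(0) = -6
Pure geometric recurrence with ratio -3.
By induction x(n) = x(0) · (-3)^n = - 6 \left(-3\right)^{n}.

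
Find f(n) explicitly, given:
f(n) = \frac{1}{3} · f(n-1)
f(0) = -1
Pure geometric recurrence with ratio \frac{1}{3}.
By induction f(n) = f(0) · (\frac{1}{3})^n = - 3^{- n}.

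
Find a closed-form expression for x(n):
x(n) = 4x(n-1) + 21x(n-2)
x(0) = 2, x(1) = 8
Characteristic equation: x² - 4x - 21 = 0, which factors as (x - (7))(x - (-3)) = 0.
Roots r₁ = 7, r₂ = -3 (distinct).
General solution: x(n) = A·(7)^n + B·(-3)^n.
From x(0) = 2: A + B = 2.
From x(1) = 8: 7A - 3B = 8.
Solving: A = \frac{7}{5}, B = \frac{3}{5}.
So x(n) = \frac{3 \left(-3\right)^{n}}{5} + \frac{7 \cdot 7^{n}}{5}.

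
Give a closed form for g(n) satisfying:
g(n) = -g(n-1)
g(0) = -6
This is a homogeneous first-order recurrence with ratio -1.
By induction g(n) = g(0) · (-1)^n = - 6 \left(-1\right)^{n}.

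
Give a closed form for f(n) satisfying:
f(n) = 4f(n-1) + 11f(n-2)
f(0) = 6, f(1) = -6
Characteristic equation: x² - 4x - 11 = 0.
Discriminant Δ = (4)² + 4·(11) = 60.
Roots r₁,₂ = (4 ± √60)/2, so r₁ = 2 + \sqrt{15}, r₂ = 2 - \sqrt{15}.
General solution: f(n) = A·r₁^n + B·r₂^n.
From the initial conditions, A + B = 6 and r₁A + r₂B = -6.
Since r₁ - r₂ = √60: A = (-6 - (6)r₂)/√60 = 3 - \frac{3 \sqrt{15}}{5}, and B = 6 - A = \frac{3 \sqrt{15}}{5} + 3.
So f(n) = \left(3 - \frac{3 \sqrt{15}}{5}\right)\left(2 + \sqrt{15}\right)^n + \left(\frac{3 \sqrt{15}}{5} + 3\right)\left(2 - \sqrt{15}\right)^n.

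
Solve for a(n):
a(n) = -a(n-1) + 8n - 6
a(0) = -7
First-order linear with linear forcing.
Homogeneous solution: a_h(n) = A·(-1)^n.
Try particular a_p(n) = pn + q. Substituting:
  pn + q = -(p(n-1) + q) + 8n - 6.
Matching the n-coefficient: p = -p + 8 ⇒ p = 4.
Matching constants: q = p - q - 6 ⇒ q = -1.
General: a(n) = A·(-1)^n + 4 n - 1.
Apply a(0) = -7: A - 1 = -7 ⇒ A = -6.
So a(n) = - 6 \left(-1\right)^{n} + 4 n - 1.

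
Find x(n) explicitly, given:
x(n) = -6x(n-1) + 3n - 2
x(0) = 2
First-order linear with linear forcing.
Homogeneous solution: x_h(n) = A·(-6)^n.
Try particular x_p(n) = pn + q. Substituting:
  pn + q = -6(p(n-1) + q) + 3n - 2.
Matching the n-coefficient: p = -6p + 3 ⇒ p = \frac{3}{7}.
Matching constants: q = 6p - 6q - 2 ⇒ q = \frac{4}{49}.
General: x(n) = A·(-6)^n + \frac{3 n}{7} + \frac{4}{49}.
Apply x(0) = 2: A + \frac{4}{49} = 2 ⇒ A = \frac{94}{49}.
So x(n) = \frac{94 \left(-6\right)^{n}}{49} + \frac{3 n}{7} + \frac{4}{49}.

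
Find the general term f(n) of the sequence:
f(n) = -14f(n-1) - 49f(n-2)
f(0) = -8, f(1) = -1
Characteristic equation: x² + 14x + 49 = 0, which is (x - (-7))².
Repeated root r = -7.
General solution: f(n) = (A + Bn)·(-7)^n.
From f(0) = -8: A = -8.
From f(1) = -1: (A + B)·(-7) = -1 ⇒ B = \frac{57}{7}.
So f(n) = \left(\frac{57 n}{7} - 8\right) \cdot (-7)^n.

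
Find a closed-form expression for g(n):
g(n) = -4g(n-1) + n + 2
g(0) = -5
First-order linear with linear forcing.
Homogeneous solution: g_h(n) = A·(-4)^n.
Try particular g_p(n) = pn + q. Substituting:
  pn + q = -4(p(n-1) + q) + n + 2.
Matching the n-coefficient: p = -4p + 1 ⇒ p = \frac{1}{5}.
Matching constants: q = 4p - 4q + 2 ⇒ q = \frac{14}{25}.
General: g(n) = A·(-4)^n + \frac{n}{5} + \frac{14}{25}.
Apply g(0) = -5: A + \frac{14}{25} = -5 ⇒ A = - \frac{139}{25}.
So g(n) = - \frac{139 \left(-4\right)^{n}}{25} + \frac{n}{5} + \frac{14}{25}.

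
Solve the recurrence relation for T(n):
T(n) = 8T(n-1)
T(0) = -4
This is a homogeneous first-order recurrence with ratio 8.
By induction T(n) = T(0) · (8)^n = - 4 \cdot 8^{n}.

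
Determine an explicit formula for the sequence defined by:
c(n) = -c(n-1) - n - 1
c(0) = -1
First-order linear with linear forcing.
Homogeneous solution: c_h(n) = A·(-1)^n.
Try particular c_p(n) = pn + q. Substituting:
  pn + q = -(p(n-1) + q) - n - 1.
Matching the n-coefficient: p = -p - 1 ⇒ p = - \frac{1}{2}.
Matching constants: q = p - q - 1 ⇒ q = - \frac{3}{4}.
General: c(n) = A·(-1)^n - \frac{n}{2} - \frac{3}{4}.
Apply c(0) = -1: A - \frac{3}{4} = -1 ⇒ A = - \frac{1}{4}.
So c(n) = - \frac{\left(-1\right)^{n}}{4} - \frac{n}{2} - \frac{3}{4}.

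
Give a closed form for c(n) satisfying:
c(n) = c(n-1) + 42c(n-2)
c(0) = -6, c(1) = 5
Characteristic equation: x² - x - 42 = 0, which factors as (x - (-6))(x - (7)) = 0.
Roots r₁ = -6, r₂ = 7 (distinct).
General solution: c(n) = A·(-6)^n + B·(7)^n.
From c(0) = -6: A + B = -6.
From c(1) = 5: -6A + 7B = 5.
Solving: A = - \frac{47}{13}, B = - \frac{31}{13}.
So c(n) = - \frac{47 \left(-6\right)^{n}}{13} - \frac{31 \cdot 7^{n}}{13}.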